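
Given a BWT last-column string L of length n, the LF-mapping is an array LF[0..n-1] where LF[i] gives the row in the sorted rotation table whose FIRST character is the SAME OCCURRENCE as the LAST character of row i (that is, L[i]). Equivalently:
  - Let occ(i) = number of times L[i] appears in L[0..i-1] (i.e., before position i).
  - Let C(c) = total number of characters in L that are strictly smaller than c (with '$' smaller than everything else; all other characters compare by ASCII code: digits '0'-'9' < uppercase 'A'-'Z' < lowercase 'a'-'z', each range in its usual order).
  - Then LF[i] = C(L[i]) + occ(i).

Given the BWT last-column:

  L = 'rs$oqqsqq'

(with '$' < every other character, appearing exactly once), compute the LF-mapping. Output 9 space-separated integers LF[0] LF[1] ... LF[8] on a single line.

Answer: 6 7 0 1 2 3 8 4 5

Derivation:
Char counts: '$':1, 'o':1, 'q':4, 'r':1, 's':2
C (first-col start): C('$')=0, C('o')=1, C('q')=2, C('r')=6, C('s')=7
L[0]='r': occ=0, LF[0]=C('r')+0=6+0=6
L[1]='s': occ=0, LF[1]=C('s')+0=7+0=7
L[2]='$': occ=0, LF[2]=C('$')+0=0+0=0
L[3]='o': occ=0, LF[3]=C('o')+0=1+0=1
L[4]='q': occ=0, LF[4]=C('q')+0=2+0=2
L[5]='q': occ=1, LF[5]=C('q')+1=2+1=3
L[6]='s': occ=1, LF[6]=C('s')+1=7+1=8
L[7]='q': occ=2, LF[7]=C('q')+2=2+2=4
L[8]='q': occ=3, LF[8]=C('q')+3=2+3=5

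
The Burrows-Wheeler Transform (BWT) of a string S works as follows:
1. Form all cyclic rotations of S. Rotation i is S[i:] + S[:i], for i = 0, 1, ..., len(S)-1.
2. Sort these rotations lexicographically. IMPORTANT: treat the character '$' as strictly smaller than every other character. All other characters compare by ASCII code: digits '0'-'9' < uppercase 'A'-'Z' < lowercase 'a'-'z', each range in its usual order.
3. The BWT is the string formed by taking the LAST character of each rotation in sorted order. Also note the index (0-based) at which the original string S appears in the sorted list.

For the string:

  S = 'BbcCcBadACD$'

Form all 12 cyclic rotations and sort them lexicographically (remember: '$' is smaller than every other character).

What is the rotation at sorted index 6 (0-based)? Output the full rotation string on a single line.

All 12 rotations (rotation i = S[i:]+S[:i]):
  rot[0] = BbcCcBadACD$
  rot[1] = bcCcBadACD$B
  rot[2] = cCcBadACD$Bb
  rot[3] = CcBadACD$Bbc
  rot[4] = cBadACD$BbcC
  rot[5] = BadACD$BbcCc
  rot[6] = adACD$BbcCcB
  rot[7] = dACD$BbcCcBa
  rot[8] = ACD$BbcCcBad
  rot[9] = CD$BbcCcBadA
  rot[10] = D$BbcCcBadAC
  rot[11] = $BbcCcBadACD
Sorted (with $ < everything):
  sorted[0] = $BbcCcBadACD
  sorted[1] = ACD$BbcCcBad
  sorted[2] = BadACD$BbcCc
  sorted[3] = BbcCcBadACD$
  sorted[4] = CD$BbcCcBadA
  sorted[5] = CcBadACD$Bbc
  sorted[6] = D$BbcCcBadAC
  sorted[7] = adACD$BbcCcB
  sorted[8] = bcCcBadACD$B
  sorted[9] = cBadACD$BbcC
  sorted[10] = cCcBadACD$Bb
  sorted[11] = dACD$BbcCcBa
sorted[6] = D$BbcCcBadAC

Answer: D$BbcCcBadAC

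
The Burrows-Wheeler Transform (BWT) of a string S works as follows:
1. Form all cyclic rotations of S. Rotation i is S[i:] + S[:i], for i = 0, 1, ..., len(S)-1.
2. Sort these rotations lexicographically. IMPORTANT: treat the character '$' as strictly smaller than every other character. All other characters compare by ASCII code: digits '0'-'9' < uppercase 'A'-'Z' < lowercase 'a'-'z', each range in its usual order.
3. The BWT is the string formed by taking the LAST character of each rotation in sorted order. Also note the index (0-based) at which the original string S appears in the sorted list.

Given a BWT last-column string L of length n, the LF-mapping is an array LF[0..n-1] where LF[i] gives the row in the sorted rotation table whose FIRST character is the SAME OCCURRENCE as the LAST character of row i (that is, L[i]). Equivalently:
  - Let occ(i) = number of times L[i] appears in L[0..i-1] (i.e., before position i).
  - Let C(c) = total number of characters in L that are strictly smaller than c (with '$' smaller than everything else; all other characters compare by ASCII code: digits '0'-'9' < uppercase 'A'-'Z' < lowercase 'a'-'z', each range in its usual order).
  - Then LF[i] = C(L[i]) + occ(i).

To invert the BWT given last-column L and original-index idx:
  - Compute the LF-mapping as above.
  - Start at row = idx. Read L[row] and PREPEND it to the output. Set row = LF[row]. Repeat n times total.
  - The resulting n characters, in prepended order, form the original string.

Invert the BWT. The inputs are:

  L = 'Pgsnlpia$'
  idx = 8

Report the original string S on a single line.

LF mapping: 1 3 8 6 5 7 4 2 0
Walk LF starting at row 8, prepending L[row]:
  step 1: row=8, L[8]='$', prepend. Next row=LF[8]=0
  step 2: row=0, L[0]='P', prepend. Next row=LF[0]=1
  step 3: row=1, L[1]='g', prepend. Next row=LF[1]=3
  step 4: row=3, L[3]='n', prepend. Next row=LF[3]=6
  step 5: row=6, L[6]='i', prepend. Next row=LF[6]=4
  step 6: row=4, L[4]='l', prepend. Next row=LF[4]=5
  step 7: row=5, L[5]='p', prepend. Next row=LF[5]=7
  step 8: row=7, L[7]='a', prepend. Next row=LF[7]=2
  step 9: row=2, L[2]='s', prepend. Next row=LF[2]=8
Reversed output: saplingP$

Answer: saplingP$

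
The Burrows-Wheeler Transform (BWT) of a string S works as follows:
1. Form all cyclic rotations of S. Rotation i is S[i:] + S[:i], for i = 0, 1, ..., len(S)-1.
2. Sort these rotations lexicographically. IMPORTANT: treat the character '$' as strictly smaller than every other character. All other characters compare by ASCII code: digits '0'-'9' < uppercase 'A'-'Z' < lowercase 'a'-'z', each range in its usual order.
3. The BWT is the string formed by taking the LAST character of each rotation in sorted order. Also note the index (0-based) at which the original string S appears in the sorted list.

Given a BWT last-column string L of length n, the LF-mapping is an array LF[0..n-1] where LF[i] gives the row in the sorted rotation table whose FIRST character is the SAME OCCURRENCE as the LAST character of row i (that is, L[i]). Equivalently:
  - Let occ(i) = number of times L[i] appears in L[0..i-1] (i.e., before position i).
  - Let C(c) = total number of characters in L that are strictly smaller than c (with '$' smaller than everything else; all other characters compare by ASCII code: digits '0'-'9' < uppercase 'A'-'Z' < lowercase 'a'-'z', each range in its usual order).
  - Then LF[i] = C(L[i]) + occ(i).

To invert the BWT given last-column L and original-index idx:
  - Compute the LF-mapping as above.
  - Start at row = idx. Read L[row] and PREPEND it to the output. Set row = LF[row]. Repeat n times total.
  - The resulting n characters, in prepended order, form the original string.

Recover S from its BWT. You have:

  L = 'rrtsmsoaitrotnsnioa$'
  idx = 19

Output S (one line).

LF mapping: 11 12 17 14 5 15 8 1 3 18 13 9 19 6 16 7 4 10 2 0
Walk LF starting at row 19, prepending L[row]:
  step 1: row=19, L[19]='$', prepend. Next row=LF[19]=0
  step 2: row=0, L[0]='r', prepend. Next row=LF[0]=11
  step 3: row=11, L[11]='o', prepend. Next row=LF[11]=9
  step 4: row=9, L[9]='t', prepend. Next row=LF[9]=18
  step 5: row=18, L[18]='a', prepend. Next row=LF[18]=2
  step 6: row=2, L[2]='t', prepend. Next row=LF[2]=17
  step 7: row=17, L[17]='o', prepend. Next row=LF[17]=10
  step 8: row=10, L[10]='r', prepend. Next row=LF[10]=13
  step 9: row=13, L[13]='n', prepend. Next row=LF[13]=6
  step 10: row=6, L[6]='o', prepend. Next row=LF[6]=8
  step 11: row=8, L[8]='i', prepend. Next row=LF[8]=3
  step 12: row=3, L[3]='s', prepend. Next row=LF[3]=14
  step 13: row=14, L[14]='s', prepend. Next row=LF[14]=16
  step 14: row=16, L[16]='i', prepend. Next row=LF[16]=4
  step 15: row=4, L[4]='m', prepend. Next row=LF[4]=5
  step 16: row=5, L[5]='s', prepend. Next row=LF[5]=15
  step 17: row=15, L[15]='n', prepend. Next row=LF[15]=7
  step 18: row=7, L[7]='a', prepend. Next row=LF[7]=1
  step 19: row=1, L[1]='r', prepend. Next row=LF[1]=12
  step 20: row=12, L[12]='t', prepend. Next row=LF[12]=19
Reversed output: transmissionrotator$

Answer: transmissionrotator$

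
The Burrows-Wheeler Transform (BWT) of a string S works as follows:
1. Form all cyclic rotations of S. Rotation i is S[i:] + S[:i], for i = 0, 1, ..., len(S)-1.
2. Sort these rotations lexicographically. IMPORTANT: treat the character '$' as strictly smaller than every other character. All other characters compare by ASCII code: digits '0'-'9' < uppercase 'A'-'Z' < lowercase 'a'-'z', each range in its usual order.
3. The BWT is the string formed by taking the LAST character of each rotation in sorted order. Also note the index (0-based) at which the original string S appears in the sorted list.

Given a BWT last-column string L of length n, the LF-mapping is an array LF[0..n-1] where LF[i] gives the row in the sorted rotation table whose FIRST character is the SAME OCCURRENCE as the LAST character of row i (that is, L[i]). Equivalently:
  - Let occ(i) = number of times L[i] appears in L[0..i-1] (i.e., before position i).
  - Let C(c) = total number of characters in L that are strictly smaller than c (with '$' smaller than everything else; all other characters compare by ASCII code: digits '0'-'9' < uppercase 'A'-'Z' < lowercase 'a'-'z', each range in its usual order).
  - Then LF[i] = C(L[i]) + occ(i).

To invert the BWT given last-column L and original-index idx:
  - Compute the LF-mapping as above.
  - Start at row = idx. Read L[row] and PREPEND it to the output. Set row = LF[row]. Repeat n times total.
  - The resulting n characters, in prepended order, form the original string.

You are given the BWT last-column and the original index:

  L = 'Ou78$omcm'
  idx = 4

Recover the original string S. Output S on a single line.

Answer: commu78O$

Derivation:
LF mapping: 3 8 1 2 0 7 5 4 6
Walk LF starting at row 4, prepending L[row]:
  step 1: row=4, L[4]='$', prepend. Next row=LF[4]=0
  step 2: row=0, L[0]='O', prepend. Next row=LF[0]=3
  step 3: row=3, L[3]='8', prepend. Next row=LF[3]=2
  step 4: row=2, L[2]='7', prepend. Next row=LF[2]=1
  step 5: row=1, L[1]='u', prepend. Next row=LF[1]=8
  step 6: row=8, L[8]='m', prepend. Next row=LF[8]=6
  step 7: row=6, L[6]='m', prepend. Next row=LF[6]=5
  step 8: row=5, L[5]='o', prepend. Next row=LF[5]=7
  step 9: row=7, L[7]='c', prepend. Next row=LF[7]=4
Reversed output: commu78O$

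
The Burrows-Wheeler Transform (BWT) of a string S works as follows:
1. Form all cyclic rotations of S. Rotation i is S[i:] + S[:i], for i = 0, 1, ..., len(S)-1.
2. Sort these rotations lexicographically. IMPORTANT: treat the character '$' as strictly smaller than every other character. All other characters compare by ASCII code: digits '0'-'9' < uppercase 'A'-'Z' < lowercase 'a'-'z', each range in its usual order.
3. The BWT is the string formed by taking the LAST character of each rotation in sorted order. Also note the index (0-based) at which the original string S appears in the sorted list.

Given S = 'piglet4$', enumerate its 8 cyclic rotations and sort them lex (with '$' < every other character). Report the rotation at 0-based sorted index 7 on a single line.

Answer: t4$pigle

Derivation:
All 8 rotations (rotation i = S[i:]+S[:i]):
  rot[0] = piglet4$
  rot[1] = iglet4$p
  rot[2] = glet4$pi
  rot[3] = let4$pig
  rot[4] = et4$pigl
  rot[5] = t4$pigle
  rot[6] = 4$piglet
  rot[7] = $piglet4
Sorted (with $ < everything):
  sorted[0] = $piglet4
  sorted[1] = 4$piglet
  sorted[2] = et4$pigl
  sorted[3] = glet4$pi
  sorted[4] = iglet4$p
  sorted[5] = let4$pig
  sorted[6] = piglet4$
  sorted[7] = t4$pigle
sorted[7] = t4$pigle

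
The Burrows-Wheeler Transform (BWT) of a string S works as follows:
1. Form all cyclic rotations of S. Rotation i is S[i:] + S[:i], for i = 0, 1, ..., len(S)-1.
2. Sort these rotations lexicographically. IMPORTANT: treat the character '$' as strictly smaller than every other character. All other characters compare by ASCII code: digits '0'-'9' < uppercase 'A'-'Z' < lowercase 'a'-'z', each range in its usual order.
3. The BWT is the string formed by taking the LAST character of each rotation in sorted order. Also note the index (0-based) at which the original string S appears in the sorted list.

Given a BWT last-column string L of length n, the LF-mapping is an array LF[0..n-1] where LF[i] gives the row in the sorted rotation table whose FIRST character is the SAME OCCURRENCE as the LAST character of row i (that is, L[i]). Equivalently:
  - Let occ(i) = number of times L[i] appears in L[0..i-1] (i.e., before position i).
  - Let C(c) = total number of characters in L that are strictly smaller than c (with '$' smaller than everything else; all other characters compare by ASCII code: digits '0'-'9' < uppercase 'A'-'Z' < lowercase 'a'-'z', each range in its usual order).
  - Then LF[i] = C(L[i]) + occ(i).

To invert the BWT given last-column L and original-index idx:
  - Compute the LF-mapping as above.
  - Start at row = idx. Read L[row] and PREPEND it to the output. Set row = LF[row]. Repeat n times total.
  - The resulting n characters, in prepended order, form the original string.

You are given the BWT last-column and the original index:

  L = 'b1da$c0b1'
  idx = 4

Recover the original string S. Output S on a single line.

Answer: a1d10bcb$

Derivation:
LF mapping: 5 2 8 4 0 7 1 6 3
Walk LF starting at row 4, prepending L[row]:
  step 1: row=4, L[4]='$', prepend. Next row=LF[4]=0
  step 2: row=0, L[0]='b', prepend. Next row=LF[0]=5
  step 3: row=5, L[5]='c', prepend. Next row=LF[5]=7
  step 4: row=7, L[7]='b', prepend. Next row=LF[7]=6
  step 5: row=6, L[6]='0', prepend. Next row=LF[6]=1
  step 6: row=1, L[1]='1', prepend. Next row=LF[1]=2
  step 7: row=2, L[2]='d', prepend. Next row=LF[2]=8
  step 8: row=8, L[8]='1', prepend. Next row=LF[8]=3
  step 9: row=3, L[3]='a', prepend. Next row=LF[3]=4
Reversed output: a1d10bcb$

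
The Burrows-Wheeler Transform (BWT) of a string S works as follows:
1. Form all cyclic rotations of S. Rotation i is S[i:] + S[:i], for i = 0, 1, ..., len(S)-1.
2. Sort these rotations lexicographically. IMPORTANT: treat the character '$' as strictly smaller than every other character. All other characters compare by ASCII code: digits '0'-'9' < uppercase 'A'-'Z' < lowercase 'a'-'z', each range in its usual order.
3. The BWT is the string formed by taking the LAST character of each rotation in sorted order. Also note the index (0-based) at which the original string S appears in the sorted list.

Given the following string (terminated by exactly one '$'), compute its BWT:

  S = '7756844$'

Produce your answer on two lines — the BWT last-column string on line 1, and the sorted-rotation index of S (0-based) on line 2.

All 8 rotations (rotation i = S[i:]+S[:i]):
  rot[0] = 7756844$
  rot[1] = 756844$7
  rot[2] = 56844$77
  rot[3] = 6844$775
  rot[4] = 844$7756
  rot[5] = 44$77568
  rot[6] = 4$775684
  rot[7] = $7756844
Sorted (with $ < everything):
  sorted[0] = $7756844  (last char: '4')
  sorted[1] = 4$775684  (last char: '4')
  sorted[2] = 44$77568  (last char: '8')
  sorted[3] = 56844$77  (last char: '7')
  sorted[4] = 6844$775  (last char: '5')
  sorted[5] = 756844$7  (last char: '7')
  sorted[6] = 7756844$  (last char: '$')
  sorted[7] = 844$7756  (last char: '6')
Last column: 448757$6
Original string S is at sorted index 6

Answer: 448757$6
6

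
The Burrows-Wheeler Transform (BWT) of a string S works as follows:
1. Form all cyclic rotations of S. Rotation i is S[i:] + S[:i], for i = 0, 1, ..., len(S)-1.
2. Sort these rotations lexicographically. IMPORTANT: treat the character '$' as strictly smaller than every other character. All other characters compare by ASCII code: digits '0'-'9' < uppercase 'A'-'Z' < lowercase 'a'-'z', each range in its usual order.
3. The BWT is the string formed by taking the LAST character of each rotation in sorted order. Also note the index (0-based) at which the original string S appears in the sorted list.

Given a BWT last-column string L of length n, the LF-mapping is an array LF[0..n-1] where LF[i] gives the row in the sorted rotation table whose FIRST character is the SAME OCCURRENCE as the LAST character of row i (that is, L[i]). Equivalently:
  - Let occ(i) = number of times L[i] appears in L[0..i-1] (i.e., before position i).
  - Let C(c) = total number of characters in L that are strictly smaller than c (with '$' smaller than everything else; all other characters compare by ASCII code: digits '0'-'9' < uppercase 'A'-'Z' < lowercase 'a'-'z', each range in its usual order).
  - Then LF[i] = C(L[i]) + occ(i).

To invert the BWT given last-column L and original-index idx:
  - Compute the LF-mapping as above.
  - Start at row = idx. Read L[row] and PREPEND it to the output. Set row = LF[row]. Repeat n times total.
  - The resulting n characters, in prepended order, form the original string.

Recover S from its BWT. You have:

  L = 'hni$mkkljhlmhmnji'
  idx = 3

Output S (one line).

LF mapping: 1 15 4 0 12 8 9 10 6 2 11 13 3 14 16 7 5
Walk LF starting at row 3, prepending L[row]:
  step 1: row=3, L[3]='$', prepend. Next row=LF[3]=0
  step 2: row=0, L[0]='h', prepend. Next row=LF[0]=1
  step 3: row=1, L[1]='n', prepend. Next row=LF[1]=15
  step 4: row=15, L[15]='j', prepend. Next row=LF[15]=7
  step 5: row=7, L[7]='l', prepend. Next row=LF[7]=10
  step 6: row=10, L[10]='l', prepend. Next row=LF[10]=11
  step 7: row=11, L[11]='m', prepend. Next row=LF[11]=13
  step 8: row=13, L[13]='m', prepend. Next row=LF[13]=14
  step 9: row=14, L[14]='n', prepend. Next row=LF[14]=16
  step 10: row=16, L[16]='i', prepend. Next row=LF[16]=5
  step 11: row=5, L[5]='k', prepend. Next row=LF[5]=8
  step 12: row=8, L[8]='j', prepend. Next row=LF[8]=6
  step 13: row=6, L[6]='k', prepend. Next row=LF[6]=9
  step 14: row=9, L[9]='h', prepend. Next row=LF[9]=2
  step 15: row=2, L[2]='i', prepend. Next row=LF[2]=4
  step 16: row=4, L[4]='m', prepend. Next row=LF[4]=12
  step 17: row=12, L[12]='h', prepend. Next row=LF[12]=3
Reversed output: hmihkjkinmmlljnh$

Answer: hmihkjkinmmlljnh$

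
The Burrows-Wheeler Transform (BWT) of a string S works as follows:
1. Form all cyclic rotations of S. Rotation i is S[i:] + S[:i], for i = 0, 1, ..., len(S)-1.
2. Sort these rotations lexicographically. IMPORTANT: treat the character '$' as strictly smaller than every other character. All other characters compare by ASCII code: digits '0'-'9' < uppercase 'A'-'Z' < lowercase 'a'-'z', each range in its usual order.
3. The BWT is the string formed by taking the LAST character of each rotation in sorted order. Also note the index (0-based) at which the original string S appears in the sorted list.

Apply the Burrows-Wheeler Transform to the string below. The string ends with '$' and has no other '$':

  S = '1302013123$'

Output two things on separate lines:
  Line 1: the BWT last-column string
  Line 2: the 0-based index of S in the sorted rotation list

Answer: 3233$001211
4

Derivation:
All 11 rotations (rotation i = S[i:]+S[:i]):
  rot[0] = 1302013123$
  rot[1] = 302013123$1
  rot[2] = 02013123$13
  rot[3] = 2013123$130
  rot[4] = 013123$1302
  rot[5] = 13123$13020
  rot[6] = 3123$130201
  rot[7] = 123$1302013
  rot[8] = 23$13020131
  rot[9] = 3$130201312
  rot[10] = $1302013123
Sorted (with $ < everything):
  sorted[0] = $1302013123  (last char: '3')
  sorted[1] = 013123$1302  (last char: '2')
  sorted[2] = 02013123$13  (last char: '3')
  sorted[3] = 123$1302013  (last char: '3')
  sorted[4] = 1302013123$  (last char: '$')
  sorted[5] = 13123$13020  (last char: '0')
  sorted[6] = 2013123$130  (last char: '0')
  sorted[7] = 23$13020131  (last char: '1')
  sorted[8] = 3$130201312  (last char: '2')
  sorted[9] = 302013123$1  (last char: '1')
  sorted[10] = 3123$130201  (last char: '1')
Last column: 3233$001211
Original string S is at sorted index 4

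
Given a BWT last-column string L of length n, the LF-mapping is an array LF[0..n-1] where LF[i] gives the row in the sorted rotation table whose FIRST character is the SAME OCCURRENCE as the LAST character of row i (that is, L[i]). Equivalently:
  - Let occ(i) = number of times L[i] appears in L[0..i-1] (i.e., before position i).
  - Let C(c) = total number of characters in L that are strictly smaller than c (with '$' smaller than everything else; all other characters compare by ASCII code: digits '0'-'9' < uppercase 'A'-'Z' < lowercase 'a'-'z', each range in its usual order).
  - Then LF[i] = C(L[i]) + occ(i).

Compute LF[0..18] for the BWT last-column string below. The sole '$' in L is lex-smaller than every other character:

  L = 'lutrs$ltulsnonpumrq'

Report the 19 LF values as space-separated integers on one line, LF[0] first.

Char counts: '$':1, 'l':3, 'm':1, 'n':2, 'o':1, 'p':1, 'q':1, 'r':2, 's':2, 't':2, 'u':3
C (first-col start): C('$')=0, C('l')=1, C('m')=4, C('n')=5, C('o')=7, C('p')=8, C('q')=9, C('r')=10, C('s')=12, C('t')=14, C('u')=16
L[0]='l': occ=0, LF[0]=C('l')+0=1+0=1
L[1]='u': occ=0, LF[1]=C('u')+0=16+0=16
L[2]='t': occ=0, LF[2]=C('t')+0=14+0=14
L[3]='r': occ=0, LF[3]=C('r')+0=10+0=10
L[4]='s': occ=0, LF[4]=C('s')+0=12+0=12
L[5]='$': occ=0, LF[5]=C('$')+0=0+0=0
L[6]='l': occ=1, LF[6]=C('l')+1=1+1=2
L[7]='t': occ=1, LF[7]=C('t')+1=14+1=15
L[8]='u': occ=1, LF[8]=C('u')+1=16+1=17
L[9]='l': occ=2, LF[9]=C('l')+2=1+2=3
L[10]='s': occ=1, LF[10]=C('s')+1=12+1=13
L[11]='n': occ=0, LF[11]=C('n')+0=5+0=5
L[12]='o': occ=0, LF[12]=C('o')+0=7+0=7
L[13]='n': occ=1, LF[13]=C('n')+1=5+1=6
L[14]='p': occ=0, LF[14]=C('p')+0=8+0=8
L[15]='u': occ=2, LF[15]=C('u')+2=16+2=18
L[16]='m': occ=0, LF[16]=C('m')+0=4+0=4
L[17]='r': occ=1, LF[17]=C('r')+1=10+1=11
L[18]='q': occ=0, LF[18]=C('q')+0=9+0=9

Answer: 1 16 14 10 12 0 2 15 17 3 13 5 7 6 8 18 4 11 9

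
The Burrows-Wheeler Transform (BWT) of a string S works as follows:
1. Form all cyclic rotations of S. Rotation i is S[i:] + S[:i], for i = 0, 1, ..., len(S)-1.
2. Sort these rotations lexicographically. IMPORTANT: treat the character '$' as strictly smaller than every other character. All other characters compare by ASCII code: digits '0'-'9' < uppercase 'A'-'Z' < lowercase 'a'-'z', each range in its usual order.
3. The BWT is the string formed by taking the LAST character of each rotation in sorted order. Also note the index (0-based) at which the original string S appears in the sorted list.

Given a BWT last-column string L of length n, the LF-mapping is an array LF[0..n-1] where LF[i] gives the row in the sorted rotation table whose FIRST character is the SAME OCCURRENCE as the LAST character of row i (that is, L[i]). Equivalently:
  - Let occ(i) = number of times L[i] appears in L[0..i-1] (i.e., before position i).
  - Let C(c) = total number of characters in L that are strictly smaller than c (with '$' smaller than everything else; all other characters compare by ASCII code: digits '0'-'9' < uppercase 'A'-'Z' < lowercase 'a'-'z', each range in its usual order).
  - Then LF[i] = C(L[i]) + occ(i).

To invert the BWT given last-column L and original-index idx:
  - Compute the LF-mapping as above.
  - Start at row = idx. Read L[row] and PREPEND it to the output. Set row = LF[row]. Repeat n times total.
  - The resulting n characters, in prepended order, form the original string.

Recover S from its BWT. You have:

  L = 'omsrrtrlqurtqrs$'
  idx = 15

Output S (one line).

Answer: urrtqstsmlrqrro$

Derivation:
LF mapping: 3 2 11 6 7 13 8 1 4 15 9 14 5 10 12 0
Walk LF starting at row 15, prepending L[row]:
  step 1: row=15, L[15]='$', prepend. Next row=LF[15]=0
  step 2: row=0, L[0]='o', prepend. Next row=LF[0]=3
  step 3: row=3, L[3]='r', prepend. Next row=LF[3]=6
  step 4: row=6, L[6]='r', prepend. Next row=LF[6]=8
  step 5: row=8, L[8]='q', prepend. Next row=LF[8]=4
  step 6: row=4, L[4]='r', prepend. Next row=LF[4]=7
  step 7: row=7, L[7]='l', prepend. Next row=LF[7]=1
  step 8: row=1, L[1]='m', prepend. Next row=LF[1]=2
  step 9: row=2, L[2]='s', prepend. Next row=LF[2]=11
  step 10: row=11, L[11]='t', prepend. Next row=LF[11]=14
  step 11: row=14, L[14]='s', prepend. Next row=LF[14]=12
  step 12: row=12, L[12]='q', prepend. Next row=LF[12]=5
  step 13: row=5, L[5]='t', prepend. Next row=LF[5]=13
  step 14: row=13, L[13]='r', prepend. Next row=LF[13]=10
  step 15: row=10, L[10]='r', prepend. Next row=LF[10]=9
  step 16: row=9, L[9]='u', prepend. Next row=LF[9]=15
Reversed output: urrtqstsmlrqrro$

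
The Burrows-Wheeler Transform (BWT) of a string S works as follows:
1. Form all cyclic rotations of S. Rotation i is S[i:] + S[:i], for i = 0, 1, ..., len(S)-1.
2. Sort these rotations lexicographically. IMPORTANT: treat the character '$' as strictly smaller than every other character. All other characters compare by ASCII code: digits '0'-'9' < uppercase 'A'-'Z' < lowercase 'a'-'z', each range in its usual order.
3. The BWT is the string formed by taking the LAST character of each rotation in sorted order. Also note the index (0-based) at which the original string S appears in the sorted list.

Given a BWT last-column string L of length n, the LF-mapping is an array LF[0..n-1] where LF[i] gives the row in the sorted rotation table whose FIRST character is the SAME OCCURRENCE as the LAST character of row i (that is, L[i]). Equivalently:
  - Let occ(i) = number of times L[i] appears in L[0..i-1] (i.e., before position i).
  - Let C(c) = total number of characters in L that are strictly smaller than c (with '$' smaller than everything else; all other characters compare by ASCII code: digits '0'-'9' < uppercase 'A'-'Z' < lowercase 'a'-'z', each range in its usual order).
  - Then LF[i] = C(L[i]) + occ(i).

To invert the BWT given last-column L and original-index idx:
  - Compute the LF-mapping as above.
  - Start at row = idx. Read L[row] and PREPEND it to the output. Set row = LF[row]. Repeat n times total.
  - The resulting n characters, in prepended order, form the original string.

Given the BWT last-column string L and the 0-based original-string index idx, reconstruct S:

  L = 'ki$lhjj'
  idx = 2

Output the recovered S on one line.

Answer: ihjljk$

Derivation:
LF mapping: 5 2 0 6 1 3 4
Walk LF starting at row 2, prepending L[row]:
  step 1: row=2, L[2]='$', prepend. Next row=LF[2]=0
  step 2: row=0, L[0]='k', prepend. Next row=LF[0]=5
  step 3: row=5, L[5]='j', prepend. Next row=LF[5]=3
  step 4: row=3, L[3]='l', prepend. Next row=LF[3]=6
  step 5: row=6, L[6]='j', prepend. Next row=LF[6]=4
  step 6: row=4, L[4]='h', prepend. Next row=LF[4]=1
  step 7: row=1, L[1]='i', prepend. Next row=LF[1]=2
Reversed output: ihjljk$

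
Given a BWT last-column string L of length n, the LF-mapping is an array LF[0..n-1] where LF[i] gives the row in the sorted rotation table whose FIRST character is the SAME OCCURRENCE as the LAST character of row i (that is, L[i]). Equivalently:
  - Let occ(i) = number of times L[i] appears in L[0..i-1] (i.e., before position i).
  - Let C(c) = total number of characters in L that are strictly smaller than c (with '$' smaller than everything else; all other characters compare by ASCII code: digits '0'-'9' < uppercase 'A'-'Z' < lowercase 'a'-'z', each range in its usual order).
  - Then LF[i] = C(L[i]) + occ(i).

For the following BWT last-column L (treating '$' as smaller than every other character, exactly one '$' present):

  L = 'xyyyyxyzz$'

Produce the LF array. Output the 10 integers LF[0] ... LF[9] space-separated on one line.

Answer: 1 3 4 5 6 2 7 8 9 0

Derivation:
Char counts: '$':1, 'x':2, 'y':5, 'z':2
C (first-col start): C('$')=0, C('x')=1, C('y')=3, C('z')=8
L[0]='x': occ=0, LF[0]=C('x')+0=1+0=1
L[1]='y': occ=0, LF[1]=C('y')+0=3+0=3
L[2]='y': occ=1, LF[2]=C('y')+1=3+1=4
L[3]='y': occ=2, LF[3]=C('y')+2=3+2=5
L[4]='y': occ=3, LF[4]=C('y')+3=3+3=6
L[5]='x': occ=1, LF[5]=C('x')+1=1+1=2
L[6]='y': occ=4, LF[6]=C('y')+4=3+4=7
L[7]='z': occ=0, LF[7]=C('z')+0=8+0=8
L[8]='z': occ=1, LF[8]=C('z')+1=8+1=9
L[9]='$': occ=0, LF[9]=C('$')+0=0+0=0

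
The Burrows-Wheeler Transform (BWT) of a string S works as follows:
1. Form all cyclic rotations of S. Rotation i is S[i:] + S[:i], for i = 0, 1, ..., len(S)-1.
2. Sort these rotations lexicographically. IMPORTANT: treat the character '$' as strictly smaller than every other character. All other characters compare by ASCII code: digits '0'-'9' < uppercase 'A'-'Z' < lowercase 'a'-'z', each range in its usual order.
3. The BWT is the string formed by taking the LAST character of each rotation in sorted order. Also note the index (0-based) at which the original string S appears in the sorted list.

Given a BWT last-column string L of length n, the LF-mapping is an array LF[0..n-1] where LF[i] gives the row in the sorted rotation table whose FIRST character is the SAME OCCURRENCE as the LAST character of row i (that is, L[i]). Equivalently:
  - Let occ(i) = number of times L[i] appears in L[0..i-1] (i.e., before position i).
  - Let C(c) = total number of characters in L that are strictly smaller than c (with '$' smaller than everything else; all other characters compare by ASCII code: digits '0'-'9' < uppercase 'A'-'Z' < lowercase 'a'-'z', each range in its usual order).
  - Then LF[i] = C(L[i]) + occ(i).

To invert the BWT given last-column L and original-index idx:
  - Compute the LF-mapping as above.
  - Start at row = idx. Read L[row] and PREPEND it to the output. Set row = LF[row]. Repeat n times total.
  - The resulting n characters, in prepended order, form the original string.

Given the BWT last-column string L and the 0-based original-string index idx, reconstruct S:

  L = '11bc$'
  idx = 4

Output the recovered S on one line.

Answer: cb11$

Derivation:
LF mapping: 1 2 3 4 0
Walk LF starting at row 4, prepending L[row]:
  step 1: row=4, L[4]='$', prepend. Next row=LF[4]=0
  step 2: row=0, L[0]='1', prepend. Next row=LF[0]=1
  step 3: row=1, L[1]='1', prepend. Next row=LF[1]=2
  step 4: row=2, L[2]='b', prepend. Next row=LF[2]=3
  step 5: row=3, L[3]='c', prepend. Next row=LF[3]=4
Reversed output: cb11$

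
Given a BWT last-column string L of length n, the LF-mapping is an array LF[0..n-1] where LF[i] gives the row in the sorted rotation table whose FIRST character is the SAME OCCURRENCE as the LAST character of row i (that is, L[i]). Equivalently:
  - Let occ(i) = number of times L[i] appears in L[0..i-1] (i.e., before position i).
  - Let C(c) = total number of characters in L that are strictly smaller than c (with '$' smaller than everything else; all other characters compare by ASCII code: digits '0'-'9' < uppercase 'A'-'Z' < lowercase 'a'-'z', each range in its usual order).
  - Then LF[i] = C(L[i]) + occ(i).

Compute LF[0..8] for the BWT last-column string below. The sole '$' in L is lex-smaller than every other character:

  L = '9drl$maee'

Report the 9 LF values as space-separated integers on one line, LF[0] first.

Answer: 1 3 8 6 0 7 2 4 5

Derivation:
Char counts: '$':1, '9':1, 'a':1, 'd':1, 'e':2, 'l':1, 'm':1, 'r':1
C (first-col start): C('$')=0, C('9')=1, C('a')=2, C('d')=3, C('e')=4, C('l')=6, C('m')=7, C('r')=8
L[0]='9': occ=0, LF[0]=C('9')+0=1+0=1
L[1]='d': occ=0, LF[1]=C('d')+0=3+0=3
L[2]='r': occ=0, LF[2]=C('r')+0=8+0=8
L[3]='l': occ=0, LF[3]=C('l')+0=6+0=6
L[4]='$': occ=0, LF[4]=C('$')+0=0+0=0
L[5]='m': occ=0, LF[5]=C('m')+0=7+0=7
L[6]='a': occ=0, LF[6]=C('a')+0=2+0=2
L[7]='e': occ=0, LF[7]=C('e')+0=4+0=4
L[8]='e': occ=1, LF[8]=C('e')+1=4+1=5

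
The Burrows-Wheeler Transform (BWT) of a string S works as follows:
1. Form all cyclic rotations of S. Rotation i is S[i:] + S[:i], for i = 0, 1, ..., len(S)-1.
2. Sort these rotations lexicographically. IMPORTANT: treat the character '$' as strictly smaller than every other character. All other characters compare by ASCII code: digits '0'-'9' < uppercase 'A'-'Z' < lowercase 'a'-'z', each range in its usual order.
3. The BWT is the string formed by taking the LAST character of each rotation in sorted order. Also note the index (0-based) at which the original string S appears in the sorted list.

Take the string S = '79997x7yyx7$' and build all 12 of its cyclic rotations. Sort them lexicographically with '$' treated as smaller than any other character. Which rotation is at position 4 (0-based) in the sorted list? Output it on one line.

Answer: 7yyx7$79997x

Derivation:
All 12 rotations (rotation i = S[i:]+S[:i]):
  rot[0] = 79997x7yyx7$
  rot[1] = 9997x7yyx7$7
  rot[2] = 997x7yyx7$79
  rot[3] = 97x7yyx7$799
  rot[4] = 7x7yyx7$7999
  rot[5] = x7yyx7$79997
  rot[6] = 7yyx7$79997x
  rot[7] = yyx7$79997x7
  rot[8] = yx7$79997x7y
  rot[9] = x7$79997x7yy
  rot[10] = 7$79997x7yyx
  rot[11] = $79997x7yyx7
Sorted (with $ < everything):
  sorted[0] = $79997x7yyx7
  sorted[1] = 7$79997x7yyx
  sorted[2] = 79997x7yyx7$
  sorted[3] = 7x7yyx7$7999
  sorted[4] = 7yyx7$79997x
  sorted[5] = 97x7yyx7$799
  sorted[6] = 997x7yyx7$79
  sorted[7] = 9997x7yyx7$7
  sorted[8] = x7$79997x7yy
  sorted[9] = x7yyx7$79997
  sorted[10] = yx7$79997x7y
  sorted[11] = yyx7$79997x7
sorted[4] = 7yyx7$79997x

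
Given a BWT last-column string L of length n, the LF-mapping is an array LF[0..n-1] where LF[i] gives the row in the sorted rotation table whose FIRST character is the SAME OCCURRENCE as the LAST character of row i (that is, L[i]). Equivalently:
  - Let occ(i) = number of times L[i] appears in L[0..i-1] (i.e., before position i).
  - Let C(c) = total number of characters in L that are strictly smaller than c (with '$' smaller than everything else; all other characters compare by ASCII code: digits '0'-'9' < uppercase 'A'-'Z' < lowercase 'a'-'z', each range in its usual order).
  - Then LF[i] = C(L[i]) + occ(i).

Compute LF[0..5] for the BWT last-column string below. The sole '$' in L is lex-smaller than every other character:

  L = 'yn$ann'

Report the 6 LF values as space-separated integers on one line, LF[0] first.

Answer: 5 2 0 1 3 4

Derivation:
Char counts: '$':1, 'a':1, 'n':3, 'y':1
C (first-col start): C('$')=0, C('a')=1, C('n')=2, C('y')=5
L[0]='y': occ=0, LF[0]=C('y')+0=5+0=5
L[1]='n': occ=0, LF[1]=C('n')+0=2+0=2
L[2]='$': occ=0, LF[2]=C('$')+0=0+0=0
L[3]='a': occ=0, LF[3]=C('a')+0=1+0=1
L[4]='n': occ=1, LF[4]=C('n')+1=2+1=3
L[5]='n': occ=2, LF[5]=C('n')+2=2+2=4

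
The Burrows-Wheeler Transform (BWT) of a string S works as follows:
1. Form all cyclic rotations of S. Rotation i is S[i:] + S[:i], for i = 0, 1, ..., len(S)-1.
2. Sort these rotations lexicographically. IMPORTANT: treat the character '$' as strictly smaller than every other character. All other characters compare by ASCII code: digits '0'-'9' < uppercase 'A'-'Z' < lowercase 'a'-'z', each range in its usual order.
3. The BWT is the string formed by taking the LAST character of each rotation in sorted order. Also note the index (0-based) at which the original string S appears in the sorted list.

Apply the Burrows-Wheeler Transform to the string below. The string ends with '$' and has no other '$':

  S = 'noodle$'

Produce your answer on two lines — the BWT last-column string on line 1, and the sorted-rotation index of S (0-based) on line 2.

Answer: eold$on
4

Derivation:
All 7 rotations (rotation i = S[i:]+S[:i]):
  rot[0] = noodle$
  rot[1] = oodle$n
  rot[2] = odle$no
  rot[3] = dle$noo
  rot[4] = le$nood
  rot[5] = e$noodl
  rot[6] = $noodle
Sorted (with $ < everything):
  sorted[0] = $noodle  (last char: 'e')
  sorted[1] = dle$noo  (last char: 'o')
  sorted[2] = e$noodl  (last char: 'l')
  sorted[3] = le$nood  (last char: 'd')
  sorted[4] = noodle$  (last char: '$')
  sorted[5] = odle$no  (last char: 'o')
  sorted[6] = oodle$n  (last char: 'n')
Last column: eold$on
Original string S is at sorted index 4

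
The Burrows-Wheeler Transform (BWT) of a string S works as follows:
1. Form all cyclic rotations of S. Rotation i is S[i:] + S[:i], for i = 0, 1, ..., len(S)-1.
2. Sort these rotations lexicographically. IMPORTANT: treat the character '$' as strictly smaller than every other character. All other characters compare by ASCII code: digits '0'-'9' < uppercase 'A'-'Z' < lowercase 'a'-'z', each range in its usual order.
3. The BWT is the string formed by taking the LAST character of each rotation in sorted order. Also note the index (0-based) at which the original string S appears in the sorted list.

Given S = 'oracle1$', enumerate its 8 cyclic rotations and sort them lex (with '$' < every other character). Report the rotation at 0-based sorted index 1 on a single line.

All 8 rotations (rotation i = S[i:]+S[:i]):
  rot[0] = oracle1$
  rot[1] = racle1$o
  rot[2] = acle1$or
  rot[3] = cle1$ora
  rot[4] = le1$orac
  rot[5] = e1$oracl
  rot[6] = 1$oracle
  rot[7] = $oracle1
Sorted (with $ < everything):
  sorted[0] = $oracle1
  sorted[1] = 1$oracle
  sorted[2] = acle1$or
  sorted[3] = cle1$ora
  sorted[4] = e1$oracl
  sorted[5] = le1$orac
  sorted[6] = oracle1$
  sorted[7] = racle1$o
sorted[1] = 1$oracle

Answer: 1$oracle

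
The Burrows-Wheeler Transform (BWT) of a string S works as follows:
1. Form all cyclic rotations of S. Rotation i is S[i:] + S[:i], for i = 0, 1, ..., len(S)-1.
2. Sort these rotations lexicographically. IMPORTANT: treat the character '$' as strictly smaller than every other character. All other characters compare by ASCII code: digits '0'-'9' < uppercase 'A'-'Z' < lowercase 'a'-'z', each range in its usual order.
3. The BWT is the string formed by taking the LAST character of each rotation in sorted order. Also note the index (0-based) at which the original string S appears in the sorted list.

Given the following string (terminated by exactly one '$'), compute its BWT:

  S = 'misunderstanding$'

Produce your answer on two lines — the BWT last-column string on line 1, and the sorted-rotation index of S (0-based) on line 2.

All 17 rotations (rotation i = S[i:]+S[:i]):
  rot[0] = misunderstanding$
  rot[1] = isunderstanding$m
  rot[2] = sunderstanding$mi
  rot[3] = understanding$mis
  rot[4] = nderstanding$misu
  rot[5] = derstanding$misun
  rot[6] = erstanding$misund
  rot[7] = rstanding$misunde
  rot[8] = standing$misunder
  rot[9] = tanding$misunders
  rot[10] = anding$misunderst
  rot[11] = nding$misundersta
  rot[12] = ding$misunderstan
  rot[13] = ing$misunderstand
  rot[14] = ng$misunderstandi
  rot[15] = g$misunderstandin
  rot[16] = $misunderstanding
Sorted (with $ < everything):
  sorted[0] = $misunderstanding  (last char: 'g')
  sorted[1] = anding$misunderst  (last char: 't')
  sorted[2] = derstanding$misun  (last char: 'n')
  sorted[3] = ding$misunderstan  (last char: 'n')
  sorted[4] = erstanding$misund  (last char: 'd')
  sorted[5] = g$misunderstandin  (last char: 'n')
  sorted[6] = ing$misunderstand  (last char: 'd')
  sorted[7] = isunderstanding$m  (last char: 'm')
  sorted[8] = misunderstanding$  (last char: '$')
  sorted[9] = nderstanding$misu  (last char: 'u')
  sorted[10] = nding$misundersta  (last char: 'a')
  sorted[11] = ng$misunderstandi  (last char: 'i')
  sorted[12] = rstanding$misunde  (last char: 'e')
  sorted[13] = standing$misunder  (last char: 'r')
  sorted[14] = sunderstanding$mi  (last char: 'i')
  sorted[15] = tanding$misunders  (last char: 's')
  sorted[16] = understanding$mis  (last char: 's')
Last column: gtnndndm$uaieriss
Original string S is at sorted index 8

Answer: gtnndndm$uaieriss
8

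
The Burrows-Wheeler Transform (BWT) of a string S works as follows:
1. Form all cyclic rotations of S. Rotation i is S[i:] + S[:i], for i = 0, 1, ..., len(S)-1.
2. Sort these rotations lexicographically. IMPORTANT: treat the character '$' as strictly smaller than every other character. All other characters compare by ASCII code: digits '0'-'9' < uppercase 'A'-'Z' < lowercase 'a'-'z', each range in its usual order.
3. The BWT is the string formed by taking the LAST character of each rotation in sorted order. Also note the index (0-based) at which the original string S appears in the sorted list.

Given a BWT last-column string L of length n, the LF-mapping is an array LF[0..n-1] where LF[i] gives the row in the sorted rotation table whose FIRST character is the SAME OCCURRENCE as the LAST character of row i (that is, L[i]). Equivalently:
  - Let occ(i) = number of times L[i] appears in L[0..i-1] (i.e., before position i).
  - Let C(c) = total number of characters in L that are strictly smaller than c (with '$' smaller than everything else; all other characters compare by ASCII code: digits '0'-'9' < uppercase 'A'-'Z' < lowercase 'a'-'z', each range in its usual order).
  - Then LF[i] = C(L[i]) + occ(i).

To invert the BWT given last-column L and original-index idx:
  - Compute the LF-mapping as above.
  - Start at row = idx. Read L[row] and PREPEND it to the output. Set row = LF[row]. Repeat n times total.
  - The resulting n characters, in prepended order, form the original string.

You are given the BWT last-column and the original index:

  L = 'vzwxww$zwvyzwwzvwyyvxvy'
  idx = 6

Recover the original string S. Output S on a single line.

Answer: wvwwvzwxvywwyyyzxzwvzv$

Derivation:
LF mapping: 1 19 6 13 7 8 0 20 9 2 15 21 10 11 22 3 12 16 17 4 14 5 18
Walk LF starting at row 6, prepending L[row]:
  step 1: row=6, L[6]='$', prepend. Next row=LF[6]=0
  step 2: row=0, L[0]='v', prepend. Next row=LF[0]=1
  step 3: row=1, L[1]='z', prepend. Next row=LF[1]=19
  step 4: row=19, L[19]='v', prepend. Next row=LF[19]=4
  step 5: row=4, L[4]='w', prepend. Next row=LF[4]=7
  step 6: row=7, L[7]='z', prepend. Next row=LF[7]=20
  step 7: row=20, L[20]='x', prepend. Next row=LF[20]=14
  step 8: row=14, L[14]='z', prepend. Next row=LF[14]=22
  step 9: row=22, L[22]='y', prepend. Next row=LF[22]=18
  step 10: row=18, L[18]='y', prepend. Next row=LF[18]=17
  step 11: row=17, L[17]='y', prepend. Next row=LF[17]=16
  step 12: row=16, L[16]='w', prepend. Next row=LF[16]=12
  step 13: row=12, L[12]='w', prepend. Next row=LF[12]=10
  step 14: row=10, L[10]='y', prepend. Next row=LF[10]=15
  step 15: row=15, L[15]='v', prepend. Next row=LF[15]=3
  step 16: row=3, L[3]='x', prepend. Next row=LF[3]=13
  step 17: row=13, L[13]='w', prepend. Next row=LF[13]=11
  step 18: row=11, L[11]='z', prepend. Next row=LF[11]=21
  step 19: row=21, L[21]='v', prepend. Next row=LF[21]=5
  step 20: row=5, L[5]='w', prepend. Next row=LF[5]=8
  step 21: row=8, L[8]='w', prepend. Next row=LF[8]=9
  step 22: row=9, L[9]='v', prepend. Next row=LF[9]=2
  step 23: row=2, L[2]='w', prepend. Next row=LF[2]=6
Reversed output: wvwwvzwxvywwyyyzxzwvzv$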